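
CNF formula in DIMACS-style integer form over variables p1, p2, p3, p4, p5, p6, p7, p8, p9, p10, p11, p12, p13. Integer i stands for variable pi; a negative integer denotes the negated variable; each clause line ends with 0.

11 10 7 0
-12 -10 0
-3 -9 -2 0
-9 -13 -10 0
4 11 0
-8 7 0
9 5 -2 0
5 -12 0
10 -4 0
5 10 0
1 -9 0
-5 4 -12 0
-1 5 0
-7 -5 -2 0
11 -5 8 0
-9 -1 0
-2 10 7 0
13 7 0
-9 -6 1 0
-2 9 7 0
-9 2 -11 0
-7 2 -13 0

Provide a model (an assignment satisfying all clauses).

Pure literal: p12 appears only negated; assign p12 = False.
Set p1 = False and propagate.
  then p9 is forced to False.
Set p2 = False and propagate.
Set p4 = True and propagate.
  then p10 is forced to True.
For the remaining variables, p3 = True, p5 = True, p6 = True, p7 = True, p8 = True, p11 = False, p13 = False works.
Every clause has at least one true literal under this assignment.

p1 = 0, p2 = 0, p3 = 1, p4 = 1, p5 = 1, p6 = 1, p7 = 1, p8 = 1, p9 = 0, p10 = 1, p11 = 0, p12 = 0, p13 = 0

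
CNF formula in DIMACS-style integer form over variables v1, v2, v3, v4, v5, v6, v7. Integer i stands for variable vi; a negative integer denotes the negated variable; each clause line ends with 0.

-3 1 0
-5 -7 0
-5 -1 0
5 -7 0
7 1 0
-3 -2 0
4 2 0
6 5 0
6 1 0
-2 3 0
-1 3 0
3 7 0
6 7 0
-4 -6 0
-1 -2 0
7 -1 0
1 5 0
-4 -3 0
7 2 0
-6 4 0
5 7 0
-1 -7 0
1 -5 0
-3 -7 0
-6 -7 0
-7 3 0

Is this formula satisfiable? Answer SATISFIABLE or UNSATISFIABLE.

UNSATISFIABLE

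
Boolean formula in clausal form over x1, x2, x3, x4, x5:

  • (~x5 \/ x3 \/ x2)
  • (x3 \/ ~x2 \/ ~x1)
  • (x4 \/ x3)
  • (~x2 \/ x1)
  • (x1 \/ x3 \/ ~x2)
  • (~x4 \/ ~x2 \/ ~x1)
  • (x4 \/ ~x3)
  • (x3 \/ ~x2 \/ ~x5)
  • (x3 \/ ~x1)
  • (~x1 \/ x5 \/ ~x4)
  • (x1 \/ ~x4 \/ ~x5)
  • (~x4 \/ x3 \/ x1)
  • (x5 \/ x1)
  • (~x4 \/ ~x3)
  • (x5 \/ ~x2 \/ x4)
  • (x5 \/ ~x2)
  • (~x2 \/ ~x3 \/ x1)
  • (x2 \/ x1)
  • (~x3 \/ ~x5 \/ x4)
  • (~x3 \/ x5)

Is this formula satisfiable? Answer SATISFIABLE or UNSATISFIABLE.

UNSATISFIABLE

x3 = True:
  propagation gives x4=True; an empty clause results — contradiction.
x3 = False:
  propagation gives x4=True, x1=False; an empty clause results — contradiction.
Every branch closes, so no satisfying assignment exists.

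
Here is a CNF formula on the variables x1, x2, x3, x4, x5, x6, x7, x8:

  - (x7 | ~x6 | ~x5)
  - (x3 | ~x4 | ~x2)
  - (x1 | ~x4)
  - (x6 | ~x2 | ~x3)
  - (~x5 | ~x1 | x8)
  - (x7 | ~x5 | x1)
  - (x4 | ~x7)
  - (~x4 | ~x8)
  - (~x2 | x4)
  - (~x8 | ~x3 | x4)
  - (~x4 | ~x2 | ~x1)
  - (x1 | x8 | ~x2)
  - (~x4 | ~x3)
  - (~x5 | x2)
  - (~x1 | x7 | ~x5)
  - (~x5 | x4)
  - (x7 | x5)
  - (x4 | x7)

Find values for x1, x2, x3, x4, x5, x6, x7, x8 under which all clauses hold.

x1=True, x2=False, x3=False, x4=True, x5=False, x6=True, x7=True, x8=False

Check each clause:
  1. (x7 | ~x5 | ~x6) — ~x5 is true.
  2. (~x2 | ~x4 | x3) — ~x2 is true.
  3. (~x4 | x1) — x1 is true.
  4. (~x3 | ~x2 | x6) — ~x3 is true.
  5. (x8 | ~x5 | ~x1) — ~x5 is true.
  6. (x7 | ~x5 | x1) — x1 is true.
  7. (x4 | ~x7) — x4 is true.
  8. (~x8 | ~x4) — ~x8 is true.
  9. (x4 | ~x2) — x4 is true.
  10. (x4 | ~x8 | ~x3) — ~x8 is true.
  11. (~x4 | ~x2 | ~x1) — ~x2 is true.
  12. (~x2 | x1 | x8) — x1 is true.
  13. (~x3 | ~x4) — ~x3 is true.
  14. (x2 | ~x5) — ~x5 is true.
  15. (x7 | ~x1 | ~x5) — ~x5 is true.
  16. (~x5 | x4) — ~x5 is true.
  17. (x5 | x7) — x7 is true.
  18. (x4 | x7) — x4 is true.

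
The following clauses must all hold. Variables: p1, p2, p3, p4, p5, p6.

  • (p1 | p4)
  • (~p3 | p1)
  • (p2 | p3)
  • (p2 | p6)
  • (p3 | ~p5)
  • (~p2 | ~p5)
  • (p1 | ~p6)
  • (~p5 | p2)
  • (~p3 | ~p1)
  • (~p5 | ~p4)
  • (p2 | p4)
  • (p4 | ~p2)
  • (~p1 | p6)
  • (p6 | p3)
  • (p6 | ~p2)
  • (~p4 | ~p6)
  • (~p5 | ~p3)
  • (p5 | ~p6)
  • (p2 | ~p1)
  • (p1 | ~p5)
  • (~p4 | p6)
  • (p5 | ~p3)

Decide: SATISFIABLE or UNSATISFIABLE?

UNSATISFIABLE

p2 = True:
  propagation gives p5=False, p4=True, p6=True; an empty clause results — contradiction.
p2 = False:
  propagation gives p3=True, p1=True; an empty clause results — contradiction.
Every branch closes, so no satisfying assignment exists.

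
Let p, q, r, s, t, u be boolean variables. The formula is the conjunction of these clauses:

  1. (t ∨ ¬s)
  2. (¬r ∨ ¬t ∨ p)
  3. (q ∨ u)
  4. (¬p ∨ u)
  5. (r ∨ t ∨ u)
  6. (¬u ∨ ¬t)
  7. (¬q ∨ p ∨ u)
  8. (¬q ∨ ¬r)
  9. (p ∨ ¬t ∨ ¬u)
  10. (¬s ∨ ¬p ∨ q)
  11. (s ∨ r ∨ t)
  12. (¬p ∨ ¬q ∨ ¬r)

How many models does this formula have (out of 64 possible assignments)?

2

Satisfying assignments:
  p=0 q=0 r=1 s=0 t=0 u=1
  p=1 q=0 r=1 s=0 t=0 u=1
That's 2 in total.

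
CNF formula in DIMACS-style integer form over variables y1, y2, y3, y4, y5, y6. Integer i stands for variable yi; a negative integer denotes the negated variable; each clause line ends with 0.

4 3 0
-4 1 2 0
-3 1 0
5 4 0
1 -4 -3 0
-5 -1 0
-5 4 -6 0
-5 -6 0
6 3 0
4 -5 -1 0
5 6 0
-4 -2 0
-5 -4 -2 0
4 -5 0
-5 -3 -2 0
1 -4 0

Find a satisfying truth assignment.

y1=T  y2=F  y3=T  y4=T  y5=F  y6=T

Check each clause:
  1. (y4 ∨ y3) — y3 is true.
  2. (¬y4 ∨ y1 ∨ y2) — y1 is true.
  3. (¬y3 ∨ y1) — y1 is true.
  4. (y4 ∨ y5) — y4 is true.
  5. (¬y4 ∨ y1 ∨ ¬y3) — y1 is true.
  6. (¬y1 ∨ ¬y5) — ¬y5 is true.
  7. (¬y5 ∨ y4 ∨ ¬y6) — ¬y5 is true.
  8. (¬y5 ∨ ¬y6) — ¬y5 is true.
  9. (y6 ∨ y3) — y3 is true.
  10. (y4 ∨ ¬y5 ∨ ¬y1) — ¬y5 is true.
  11. (y6 ∨ y5) — y6 is true.
  12. (¬y4 ∨ ¬y2) — ¬y2 is true.
  13. (¬y5 ∨ ¬y4 ∨ ¬y2) — ¬y5 is true.
  14. (¬y5 ∨ y4) — ¬y5 is true.
  15. (¬y3 ∨ ¬y2 ∨ ¬y5) — ¬y5 is true.
  16. (¬y4 ∨ y1) — y1 is true.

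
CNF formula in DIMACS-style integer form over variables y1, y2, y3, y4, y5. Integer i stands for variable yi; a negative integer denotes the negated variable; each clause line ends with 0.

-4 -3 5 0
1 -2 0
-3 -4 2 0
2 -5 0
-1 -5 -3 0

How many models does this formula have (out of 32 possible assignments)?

11

Case analysis on y2 and y3:
  y2=T, y3=T: remaining (y1,y4,y5) ∈ {(T,F,F)} — 1.
  y2=T, y3=F: remaining (y1,y4,y5) ∈ {(T,F,F); (T,F,T); (T,T,F); (T,T,T)} — 4.
  y2=F, y3=T: remaining (y1,y4,y5) ∈ {(F,F,F); (T,F,F)} — 2.
  y2=F, y3=F: remaining (y1,y4,y5) ∈ {(F,F,F); (F,T,F); (T,F,F); (T,T,F)} — 4.
Total: 1 + 4 + 2 + 4 = 11.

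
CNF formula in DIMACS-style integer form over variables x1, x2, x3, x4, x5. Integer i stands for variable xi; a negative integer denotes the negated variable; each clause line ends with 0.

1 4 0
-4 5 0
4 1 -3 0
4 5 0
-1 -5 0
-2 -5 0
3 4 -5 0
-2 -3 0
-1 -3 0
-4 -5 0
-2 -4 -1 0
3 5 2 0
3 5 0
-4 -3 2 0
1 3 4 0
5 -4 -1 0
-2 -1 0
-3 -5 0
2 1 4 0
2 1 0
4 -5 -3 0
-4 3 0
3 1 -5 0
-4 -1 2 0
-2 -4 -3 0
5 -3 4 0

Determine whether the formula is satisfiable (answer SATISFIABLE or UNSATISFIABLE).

UNSATISFIABLE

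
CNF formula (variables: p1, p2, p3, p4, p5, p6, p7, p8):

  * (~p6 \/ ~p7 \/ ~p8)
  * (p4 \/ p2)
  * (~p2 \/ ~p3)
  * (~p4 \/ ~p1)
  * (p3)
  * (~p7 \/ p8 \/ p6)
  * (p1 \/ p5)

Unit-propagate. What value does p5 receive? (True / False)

Unit clause (p3) sets p3 = True.
(~p3 \/ ~p2) with p3 = True leaves only ~p2, so p2 = False.
In (p4 \/ p2), p2 is now false; p4 must hold, so p4 = True.
In (~p4 \/ ~p1), ~p4 is now false; ~p1 must hold, so p1 = False.
(p5 \/ p1) with p1 = False leaves only p5, so p5 = True.

True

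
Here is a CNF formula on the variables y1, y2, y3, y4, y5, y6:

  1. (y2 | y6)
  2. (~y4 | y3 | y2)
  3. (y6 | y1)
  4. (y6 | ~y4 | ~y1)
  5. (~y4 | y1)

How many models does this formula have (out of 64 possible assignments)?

Case analysis on y1 and y4:
  y1=T, y4=T: y5 free; 3 ways for (y2,y3,y6) × 2^1 = 6.
  y1=T, y4=F: y3, y5 free; 3 ways for (y2,y6) × 2^2 = 12.
  y1=F, y4=T: a clause becomes empty — 0.
  y1=F, y4=F: forces y6=T; y2, y3, y5 free → 2^3 = 8.
Total: 6 + 12 + 0 + 8 = 26.

26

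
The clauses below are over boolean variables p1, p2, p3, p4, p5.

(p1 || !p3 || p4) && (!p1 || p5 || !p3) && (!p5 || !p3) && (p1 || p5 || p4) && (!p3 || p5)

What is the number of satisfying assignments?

14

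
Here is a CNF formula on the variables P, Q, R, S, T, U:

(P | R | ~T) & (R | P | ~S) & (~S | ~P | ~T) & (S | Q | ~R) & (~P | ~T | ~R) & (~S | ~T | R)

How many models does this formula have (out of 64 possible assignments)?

Case analysis on R and P:
  R=T, P=T: U free; 3 ways for (Q,S,T) × 2^1 = 6.
  R=T, P=F: T, U free; 3 ways for (Q,S) × 2^2 = 12.
  R=F, P=T: Q, U free; 3 ways for (S,T) × 2^2 = 12.
  R=F, P=F: remaining (Q,S,T,U) ∈ {(F,F,F,F); (F,F,F,T); (T,F,F,F); (T,F,F,T)} — 4.
Total: 6 + 12 + 12 + 4 = 34.

34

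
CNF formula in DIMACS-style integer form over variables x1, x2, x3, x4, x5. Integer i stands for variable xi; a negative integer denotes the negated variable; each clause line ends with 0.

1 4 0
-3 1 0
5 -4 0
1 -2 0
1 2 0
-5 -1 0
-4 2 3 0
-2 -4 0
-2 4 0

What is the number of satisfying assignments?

The models are:
  x1=T x2=F x3=F x4=F x5=F
  x1=T x2=F x3=T x4=F x5=F
Count: 2.

2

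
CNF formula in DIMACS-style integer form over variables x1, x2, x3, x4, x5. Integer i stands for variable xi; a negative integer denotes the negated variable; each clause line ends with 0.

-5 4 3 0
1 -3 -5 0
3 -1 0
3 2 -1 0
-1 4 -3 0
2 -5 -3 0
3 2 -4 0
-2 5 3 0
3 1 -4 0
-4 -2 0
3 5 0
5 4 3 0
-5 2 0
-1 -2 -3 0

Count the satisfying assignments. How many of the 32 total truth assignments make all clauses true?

4

Satisfying assignments:
  x1=0 x2=0 x3=1 x4=0 x5=0
  x1=0 x2=0 x3=1 x4=1 x5=0
  x1=0 x2=1 x3=1 x4=0 x5=0
  x1=1 x2=0 x3=1 x4=1 x5=0
That's 4 in total.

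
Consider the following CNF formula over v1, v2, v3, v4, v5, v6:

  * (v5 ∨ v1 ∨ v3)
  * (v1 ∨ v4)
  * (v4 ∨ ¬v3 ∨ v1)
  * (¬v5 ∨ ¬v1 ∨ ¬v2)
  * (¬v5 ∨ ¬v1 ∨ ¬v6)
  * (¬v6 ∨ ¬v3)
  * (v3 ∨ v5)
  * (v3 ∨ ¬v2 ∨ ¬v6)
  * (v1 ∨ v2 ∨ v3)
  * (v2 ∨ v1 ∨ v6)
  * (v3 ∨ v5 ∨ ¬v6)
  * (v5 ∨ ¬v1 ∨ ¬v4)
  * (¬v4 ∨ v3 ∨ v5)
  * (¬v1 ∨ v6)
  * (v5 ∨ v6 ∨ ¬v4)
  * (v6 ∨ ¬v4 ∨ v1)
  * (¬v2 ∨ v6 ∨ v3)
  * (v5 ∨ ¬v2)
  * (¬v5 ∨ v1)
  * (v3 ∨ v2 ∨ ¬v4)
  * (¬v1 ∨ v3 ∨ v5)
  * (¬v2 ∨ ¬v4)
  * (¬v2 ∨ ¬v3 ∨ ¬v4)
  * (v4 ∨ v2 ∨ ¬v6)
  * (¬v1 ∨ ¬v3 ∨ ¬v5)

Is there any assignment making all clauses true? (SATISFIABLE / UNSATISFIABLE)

UNSATISFIABLE

v1 = True:
  propagation gives v6=True, v5=False, v3=False; an empty clause results — contradiction.
v1 = False:
  propagation gives v4=True, v6=True, v3=False, v5=True; an empty clause results — contradiction.
Every branch closes, so no satisfying assignment exists.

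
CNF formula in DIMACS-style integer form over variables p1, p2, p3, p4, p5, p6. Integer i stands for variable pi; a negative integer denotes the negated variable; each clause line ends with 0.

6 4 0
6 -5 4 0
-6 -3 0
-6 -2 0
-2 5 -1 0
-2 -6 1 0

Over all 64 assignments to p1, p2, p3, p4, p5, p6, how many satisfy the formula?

22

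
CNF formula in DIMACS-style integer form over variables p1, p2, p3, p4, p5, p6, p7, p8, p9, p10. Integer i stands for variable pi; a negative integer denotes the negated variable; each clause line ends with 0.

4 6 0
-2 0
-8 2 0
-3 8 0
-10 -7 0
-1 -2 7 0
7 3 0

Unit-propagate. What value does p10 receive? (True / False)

False

(NOT p2) is a unit clause: p2 = False.
(NOT p8 OR p2): since p2 = False, the clause reduces to (NOT p8). p8 = False.
In (NOT p3 OR p8), p8 is now false; NOT p3 must hold, so p3 = False.
(p3 OR p7) with p3 = False leaves only p7, so p7 = True.
(NOT p7 OR NOT p10): since p7 = True, the clause reduces to (NOT p10). p10 = False.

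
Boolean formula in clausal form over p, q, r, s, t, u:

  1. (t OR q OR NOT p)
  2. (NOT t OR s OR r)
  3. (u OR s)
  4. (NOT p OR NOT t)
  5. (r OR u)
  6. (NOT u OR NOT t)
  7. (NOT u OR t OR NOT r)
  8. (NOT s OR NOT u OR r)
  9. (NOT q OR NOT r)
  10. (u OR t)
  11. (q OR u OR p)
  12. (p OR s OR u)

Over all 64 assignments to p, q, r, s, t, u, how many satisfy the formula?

The models are:
  p=F q=F r=F s=F t=F u=T
  p=F q=T r=F s=F t=F u=T
  p=T q=T r=F s=F t=F u=T
That's 3 in total.

3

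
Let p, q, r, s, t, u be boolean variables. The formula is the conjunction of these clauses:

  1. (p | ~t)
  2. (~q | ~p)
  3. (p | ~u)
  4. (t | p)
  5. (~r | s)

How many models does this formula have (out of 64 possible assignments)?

Case analysis on p and t:
  p=1, t=1: u free; 3 ways for (q,r,s) × 2^1 = 6.
  p=1, t=0: u free; 3 ways for (q,r,s) × 2^1 = 6.
  p=0, t=1: a clause becomes empty — 0.
  p=0, t=0: a clause becomes empty — 0.
Total: 6 + 6 + 0 + 0 = 12.

12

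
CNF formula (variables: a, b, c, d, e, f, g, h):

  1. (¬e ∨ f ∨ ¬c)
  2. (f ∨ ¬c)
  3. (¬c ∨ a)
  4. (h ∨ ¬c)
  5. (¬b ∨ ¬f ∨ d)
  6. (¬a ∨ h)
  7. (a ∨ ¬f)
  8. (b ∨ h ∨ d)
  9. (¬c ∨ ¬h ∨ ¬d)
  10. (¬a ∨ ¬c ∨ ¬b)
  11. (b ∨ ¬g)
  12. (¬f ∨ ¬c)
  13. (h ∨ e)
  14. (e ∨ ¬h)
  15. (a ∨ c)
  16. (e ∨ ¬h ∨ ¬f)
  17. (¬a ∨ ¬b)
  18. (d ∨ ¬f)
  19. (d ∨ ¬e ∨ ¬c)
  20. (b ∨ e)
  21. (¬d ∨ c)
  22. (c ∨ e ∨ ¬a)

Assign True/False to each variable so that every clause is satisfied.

a=1, b=0, c=0, d=0, e=1, f=0, g=0, h=1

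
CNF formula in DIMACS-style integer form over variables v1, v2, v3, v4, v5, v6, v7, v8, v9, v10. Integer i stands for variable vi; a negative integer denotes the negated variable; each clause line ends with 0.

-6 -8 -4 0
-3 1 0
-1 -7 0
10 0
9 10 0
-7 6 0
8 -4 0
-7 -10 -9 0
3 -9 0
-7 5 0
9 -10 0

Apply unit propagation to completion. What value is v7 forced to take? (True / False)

Unit clause (v10) sets v10 = True.
In (~v10 | v9), ~v10 is now false; v9 must hold, so v9 = True.
(~v7 | ~v9 | ~v10) with v10 = True, v9 = True leaves only ~v7, so v7 = False.

False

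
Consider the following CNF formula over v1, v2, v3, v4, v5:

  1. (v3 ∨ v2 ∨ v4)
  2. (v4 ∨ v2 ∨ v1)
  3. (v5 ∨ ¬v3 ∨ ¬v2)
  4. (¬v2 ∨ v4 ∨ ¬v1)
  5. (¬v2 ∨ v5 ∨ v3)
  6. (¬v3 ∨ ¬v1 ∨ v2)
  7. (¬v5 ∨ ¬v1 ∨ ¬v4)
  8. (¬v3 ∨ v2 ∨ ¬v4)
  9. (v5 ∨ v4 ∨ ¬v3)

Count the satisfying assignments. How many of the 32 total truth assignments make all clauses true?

7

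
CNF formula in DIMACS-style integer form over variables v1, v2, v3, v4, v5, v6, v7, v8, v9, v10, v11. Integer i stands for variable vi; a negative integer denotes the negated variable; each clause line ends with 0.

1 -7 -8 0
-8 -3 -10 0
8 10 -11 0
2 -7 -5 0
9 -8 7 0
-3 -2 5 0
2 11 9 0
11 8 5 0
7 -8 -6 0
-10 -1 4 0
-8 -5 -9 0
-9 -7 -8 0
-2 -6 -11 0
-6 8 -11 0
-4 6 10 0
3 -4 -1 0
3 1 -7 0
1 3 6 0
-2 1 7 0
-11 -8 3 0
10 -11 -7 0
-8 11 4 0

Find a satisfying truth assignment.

Try v1 = False.
The remaining clauses are satisfied by v2 = True, v3 = True, v4 = False, v5 = True, v6 = True, v7 = True, v8 = False, v9 = True, v10 = False, v11 = False.

v1=F, v2=T, v3=T, v4=F, v5=T, v6=T, v7=T, v8=F, v9=T, v10=F, v11=F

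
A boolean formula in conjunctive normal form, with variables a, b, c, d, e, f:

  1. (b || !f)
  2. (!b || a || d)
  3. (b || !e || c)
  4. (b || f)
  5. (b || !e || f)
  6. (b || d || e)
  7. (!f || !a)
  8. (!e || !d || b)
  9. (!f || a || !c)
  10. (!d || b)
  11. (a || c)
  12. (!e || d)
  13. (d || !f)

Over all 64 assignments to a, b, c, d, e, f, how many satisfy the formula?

8

Satisfying assignments:
  a=F b=T c=T d=T e=F f=F
  a=F b=T c=T d=T e=T f=F
  a=T b=T c=F d=F e=F f=F
  a=T b=T c=F d=T e=F f=F
  a=T b=T c=F d=T e=T f=F
  a=T b=T c=T d=F e=F f=F
  a=T b=T c=T d=T e=F f=F
  a=T b=T c=T d=T e=T f=F
Count: 8.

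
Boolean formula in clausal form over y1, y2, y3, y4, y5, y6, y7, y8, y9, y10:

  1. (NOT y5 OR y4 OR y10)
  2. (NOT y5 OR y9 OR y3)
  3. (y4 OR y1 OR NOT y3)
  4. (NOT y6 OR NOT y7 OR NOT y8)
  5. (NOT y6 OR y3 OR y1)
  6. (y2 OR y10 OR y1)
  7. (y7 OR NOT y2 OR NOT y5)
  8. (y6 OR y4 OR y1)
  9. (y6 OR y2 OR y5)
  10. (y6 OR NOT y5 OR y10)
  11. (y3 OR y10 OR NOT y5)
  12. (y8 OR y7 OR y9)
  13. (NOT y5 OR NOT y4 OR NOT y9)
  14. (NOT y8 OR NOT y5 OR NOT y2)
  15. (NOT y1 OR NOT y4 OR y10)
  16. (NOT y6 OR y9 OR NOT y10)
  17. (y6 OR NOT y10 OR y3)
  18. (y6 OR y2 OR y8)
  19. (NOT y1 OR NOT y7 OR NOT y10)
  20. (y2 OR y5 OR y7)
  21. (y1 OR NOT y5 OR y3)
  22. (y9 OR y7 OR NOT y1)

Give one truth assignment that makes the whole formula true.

y1=T, y2=T, y3=T, y4=F, y5=F, y6=F, y7=F, y8=F, y9=T, y10=T

Check each clause:
  1. (y10 OR y4 OR NOT y5) — y10 is true.
  2. (y3 OR y9 OR NOT y5) — y3 is true.
  3. (NOT y3 OR y1 OR y4) — y1 is true.
  4. (NOT y6 OR NOT y8 OR NOT y7) — NOT y8 is true.
  5. (NOT y6 OR y1 OR y3) — y1 is true.
  6. (y1 OR y2 OR y10) — y1 is true.
  7. (NOT y2 OR NOT y5 OR y7) — NOT y5 is true.
  8. (y4 OR y6 OR y1) — y1 is true.
  9. (y5 OR y6 OR y2) — y2 is true.
  10. (NOT y5 OR y6 OR y10) — y10 is true.
  11. (NOT y5 OR y10 OR y3) — y10 is true.
  12. (y9 OR y7 OR y8) — y9 is true.
  13. (NOT y4 OR NOT y9 OR NOT y5) — NOT y5 is true.
  14. (NOT y5 OR NOT y2 OR NOT y8) — NOT y8 is true.
  15. (NOT y1 OR y10 OR NOT y4) — y10 is true.
  16. (NOT y6 OR NOT y10 OR y9) — y9 is true.
  17. (NOT y10 OR y6 OR y3) — y3 is true.
  18. (y2 OR y6 OR y8) — y2 is true.
  19. (NOT y10 OR NOT y7 OR NOT y1) — NOT y7 is true.
  20. (y7 OR y2 OR y5) — y2 is true.
  21. (y3 OR y1 OR NOT y5) — y3 is true.
  22. (NOT y1 OR y7 OR y9) — y9 is true.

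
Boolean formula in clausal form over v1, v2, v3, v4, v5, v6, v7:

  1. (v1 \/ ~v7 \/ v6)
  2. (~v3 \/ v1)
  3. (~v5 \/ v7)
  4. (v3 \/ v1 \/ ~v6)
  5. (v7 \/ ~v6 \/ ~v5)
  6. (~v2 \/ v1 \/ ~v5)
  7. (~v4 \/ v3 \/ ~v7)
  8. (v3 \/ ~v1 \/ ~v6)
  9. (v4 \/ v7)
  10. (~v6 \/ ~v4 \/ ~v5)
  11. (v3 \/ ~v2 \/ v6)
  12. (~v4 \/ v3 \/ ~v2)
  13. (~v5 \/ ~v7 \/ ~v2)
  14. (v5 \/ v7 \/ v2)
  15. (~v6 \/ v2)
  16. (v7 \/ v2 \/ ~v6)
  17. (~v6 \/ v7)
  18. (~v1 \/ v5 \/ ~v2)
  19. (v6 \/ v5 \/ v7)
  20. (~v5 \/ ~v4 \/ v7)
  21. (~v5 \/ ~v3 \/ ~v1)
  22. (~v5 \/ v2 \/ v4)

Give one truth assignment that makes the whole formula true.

v1 = T, v2 = F, v3 = T, v4 = F, v5 = F, v6 = F, v7 = T

Set v1 = True and propagate.
The remaining clauses are satisfied by v2 = False, v3 = True, v4 = False, v5 = False, v6 = False, v7 = True.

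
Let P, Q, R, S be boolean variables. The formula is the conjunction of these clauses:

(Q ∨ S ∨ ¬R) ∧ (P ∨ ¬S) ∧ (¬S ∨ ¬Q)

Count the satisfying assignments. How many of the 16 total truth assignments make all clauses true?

8

Split on S, then Q.
  S=T, Q=T: a clause becomes empty — 0.
  S=T, Q=F: remaining (P,R) ∈ {(T,F); (T,T)} — 2.
  S=F, Q=T: remaining (P,R) ∈ {(F,F); (F,T); (T,F); (T,T)} — 4.
  S=F, Q=F: remaining (P,R) ∈ {(F,F); (T,F)} — 2.
Total: 0 + 2 + 4 + 2 = 8.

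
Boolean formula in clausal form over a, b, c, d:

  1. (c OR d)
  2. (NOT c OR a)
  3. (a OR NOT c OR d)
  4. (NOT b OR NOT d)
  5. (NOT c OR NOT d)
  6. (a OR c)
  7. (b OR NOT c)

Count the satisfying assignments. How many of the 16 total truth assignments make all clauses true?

2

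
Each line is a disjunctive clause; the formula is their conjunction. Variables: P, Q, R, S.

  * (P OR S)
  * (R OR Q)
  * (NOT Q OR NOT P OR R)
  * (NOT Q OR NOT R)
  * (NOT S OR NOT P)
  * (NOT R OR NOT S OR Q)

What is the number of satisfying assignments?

2

Satisfying assignments:
  P=0 Q=1 R=0 S=1
  P=1 Q=0 R=1 S=0
Count: 2.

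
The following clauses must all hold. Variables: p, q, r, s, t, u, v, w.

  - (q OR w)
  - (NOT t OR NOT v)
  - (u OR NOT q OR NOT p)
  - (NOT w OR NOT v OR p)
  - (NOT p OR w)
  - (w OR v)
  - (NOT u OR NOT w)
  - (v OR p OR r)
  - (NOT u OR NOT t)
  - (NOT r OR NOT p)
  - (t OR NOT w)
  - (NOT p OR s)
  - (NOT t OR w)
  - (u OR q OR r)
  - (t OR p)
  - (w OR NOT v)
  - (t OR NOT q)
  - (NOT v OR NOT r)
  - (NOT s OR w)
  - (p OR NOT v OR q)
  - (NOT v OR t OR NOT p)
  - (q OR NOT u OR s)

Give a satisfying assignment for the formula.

p = 0, q = 0, r = 1, s = 1, t = 1, u = 0, v = 0, w = 1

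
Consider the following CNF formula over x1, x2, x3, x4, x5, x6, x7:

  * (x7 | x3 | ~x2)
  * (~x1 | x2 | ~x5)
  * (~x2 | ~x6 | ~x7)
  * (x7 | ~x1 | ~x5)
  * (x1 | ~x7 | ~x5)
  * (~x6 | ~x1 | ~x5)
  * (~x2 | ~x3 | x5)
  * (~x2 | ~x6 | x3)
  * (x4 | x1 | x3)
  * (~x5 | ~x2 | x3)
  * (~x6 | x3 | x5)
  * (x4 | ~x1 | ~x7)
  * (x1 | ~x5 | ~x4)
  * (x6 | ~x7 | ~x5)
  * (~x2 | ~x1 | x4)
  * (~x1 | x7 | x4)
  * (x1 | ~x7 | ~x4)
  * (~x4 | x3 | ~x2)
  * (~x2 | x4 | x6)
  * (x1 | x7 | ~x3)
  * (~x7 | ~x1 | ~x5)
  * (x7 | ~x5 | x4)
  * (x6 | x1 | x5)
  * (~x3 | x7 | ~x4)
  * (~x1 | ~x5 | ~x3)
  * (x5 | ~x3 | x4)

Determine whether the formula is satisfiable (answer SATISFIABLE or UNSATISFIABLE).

Try x1 = True.
The remaining clauses are satisfied by x2 = False, x3 = True, x4 = True, x5 = False, x6 = True, x7 = True.
Every clause has at least one true literal under this assignment.
So x1=True  x2=False  x3=True  x4=True  x5=False  x6=True  x7=True is a satisfying assignment.

SATISFIABLE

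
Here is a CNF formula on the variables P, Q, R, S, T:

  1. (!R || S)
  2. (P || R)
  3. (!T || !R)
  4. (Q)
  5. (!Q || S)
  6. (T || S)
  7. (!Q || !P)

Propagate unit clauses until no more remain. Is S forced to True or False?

(Q) stands alone — Q = True.
(S || !Q) with Q = True leaves only S, so S = True.

True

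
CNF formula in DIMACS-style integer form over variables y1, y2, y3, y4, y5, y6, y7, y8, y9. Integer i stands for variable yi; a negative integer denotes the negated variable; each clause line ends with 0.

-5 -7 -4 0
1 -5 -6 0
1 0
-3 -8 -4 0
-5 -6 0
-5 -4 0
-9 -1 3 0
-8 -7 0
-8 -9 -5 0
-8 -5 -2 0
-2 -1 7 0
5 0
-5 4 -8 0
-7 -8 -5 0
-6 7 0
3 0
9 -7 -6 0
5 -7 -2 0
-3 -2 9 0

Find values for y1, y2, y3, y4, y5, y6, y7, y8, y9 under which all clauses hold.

y1=1  y2=0  y3=1  y4=0  y5=1  y6=0  y7=0  y8=0  y9=1

Check each clause:
  1. (¬y7 ∨ ¬y4 ∨ ¬y5) — ¬y7 is true.
  2. (¬y6 ∨ y1 ∨ ¬y5) — y1 is true.
  3. (y1) — y1 is true.
  4. (¬y8 ∨ ¬y3 ∨ ¬y4) — ¬y8 is true.
  5. (¬y5 ∨ ¬y6) — ¬y6 is true.
  6. (¬y5 ∨ ¬y4) — ¬y4 is true.
  7. (y3 ∨ ¬y1 ∨ ¬y9) — y3 is true.
  8. (¬y8 ∨ ¬y7) — ¬y8 is true.
  9. (¬y8 ∨ ¬y9 ∨ ¬y5) — ¬y8 is true.
  10. (¬y8 ∨ ¬y5 ∨ ¬y2) — ¬y8 is true.
  11. (¬y2 ∨ y7 ∨ ¬y1) — ¬y2 is true.
  12. (y5) — y5 is true.
  13. (¬y8 ∨ y4 ∨ ¬y5) — ¬y8 is true.
  14. (¬y5 ∨ ¬y8 ∨ ¬y7) — ¬y8 is true.
  15. (¬y6 ∨ y7) — ¬y6 is true.
  16. (y3) — y3 is true.
  17. (y9 ∨ ¬y7 ∨ ¬y6) — y9 is true.
  18. (y5 ∨ ¬y7 ∨ ¬y2) — ¬y7 is true.
  19. (¬y3 ∨ y9 ∨ ¬y2) — y9 is true.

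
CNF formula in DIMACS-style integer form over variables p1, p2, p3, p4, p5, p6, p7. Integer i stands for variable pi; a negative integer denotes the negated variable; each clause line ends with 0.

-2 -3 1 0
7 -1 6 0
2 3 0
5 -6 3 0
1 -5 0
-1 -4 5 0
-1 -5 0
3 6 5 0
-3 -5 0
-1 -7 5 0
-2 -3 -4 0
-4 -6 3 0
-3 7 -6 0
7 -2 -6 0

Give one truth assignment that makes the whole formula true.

p1 = False  p2 = False  p3 = True  p4 = True  p5 = False  p6 = True  p7 = True

Set p1 = False and propagate.
  then p5 is forced to False.
Set p2 = False and propagate.
  then p3 is forced to True.
Branch on p6: take p6 = True.
  then p7 is forced to True.
p4 is now unconstrained; take p4 = True.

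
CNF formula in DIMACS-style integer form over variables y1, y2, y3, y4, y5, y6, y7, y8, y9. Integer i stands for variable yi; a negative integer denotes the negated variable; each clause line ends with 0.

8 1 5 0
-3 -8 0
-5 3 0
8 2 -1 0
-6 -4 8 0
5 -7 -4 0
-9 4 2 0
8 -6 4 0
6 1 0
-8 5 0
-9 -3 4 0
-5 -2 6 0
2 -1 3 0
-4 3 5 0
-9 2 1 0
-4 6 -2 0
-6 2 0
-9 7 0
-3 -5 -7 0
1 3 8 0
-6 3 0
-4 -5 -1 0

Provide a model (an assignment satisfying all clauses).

y1=1, y2=1, y3=0, y4=0, y5=0, y6=0, y7=1, y8=0, y9=0

Check each clause:
  1. (y1 \/ y5 \/ y8) — y1 is true.
  2. (~y3 \/ ~y8) — ~y8 is true.
  3. (~y5 \/ y3) — ~y5 is true.
  4. (y8 \/ ~y1 \/ y2) — y2 is true.
  5. (y8 \/ ~y4 \/ ~y6) — ~y6 is true.
  6. (~y7 \/ y5 \/ ~y4) — ~y4 is true.
  7. (y4 \/ ~y9 \/ y2) — y2 is true.
  8. (y8 \/ y4 \/ ~y6) — ~y6 is true.
  9. (y6 \/ y1) — y1 is true.
  10. (~y8 \/ y5) — ~y8 is true.
  11. (~y9 \/ y4 \/ ~y3) — ~y3 is true.
  12. (~y5 \/ y6 \/ ~y2) — ~y5 is true.
  13. (~y1 \/ y2 \/ y3) — y2 is true.
  14. (y3 \/ y5 \/ ~y4) — ~y4 is true.
  15. (y2 \/ y1 \/ ~y9) — y1 is true.
  16. (y6 \/ ~y4 \/ ~y2) — ~y4 is true.
  17. (y2 \/ ~y6) — y2 is true.
  18. (~y9 \/ y7) — y7 is true.
  19. (~y7 \/ ~y3 \/ ~y5) — ~y5 is true.
  20. (y1 \/ y8 \/ y3) — y1 is true.
  21. (y3 \/ ~y6) — ~y6 is true.
  22. (~y4 \/ ~y1 \/ ~y5) — ~y5 is true.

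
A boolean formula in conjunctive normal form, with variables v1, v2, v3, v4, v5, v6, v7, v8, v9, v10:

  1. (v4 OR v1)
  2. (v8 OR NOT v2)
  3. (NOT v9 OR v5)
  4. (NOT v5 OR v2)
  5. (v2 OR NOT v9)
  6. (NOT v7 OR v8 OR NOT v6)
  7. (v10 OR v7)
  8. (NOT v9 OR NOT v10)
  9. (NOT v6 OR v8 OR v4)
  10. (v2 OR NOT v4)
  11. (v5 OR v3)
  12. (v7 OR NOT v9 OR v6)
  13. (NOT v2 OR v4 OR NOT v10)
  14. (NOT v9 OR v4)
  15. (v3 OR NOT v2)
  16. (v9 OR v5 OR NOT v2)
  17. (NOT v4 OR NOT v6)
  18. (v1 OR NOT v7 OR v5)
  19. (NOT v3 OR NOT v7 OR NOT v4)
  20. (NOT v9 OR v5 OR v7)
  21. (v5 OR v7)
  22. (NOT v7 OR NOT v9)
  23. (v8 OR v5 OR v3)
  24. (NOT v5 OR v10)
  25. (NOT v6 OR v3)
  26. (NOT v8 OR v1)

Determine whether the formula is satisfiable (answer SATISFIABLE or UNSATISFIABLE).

SATISFIABLE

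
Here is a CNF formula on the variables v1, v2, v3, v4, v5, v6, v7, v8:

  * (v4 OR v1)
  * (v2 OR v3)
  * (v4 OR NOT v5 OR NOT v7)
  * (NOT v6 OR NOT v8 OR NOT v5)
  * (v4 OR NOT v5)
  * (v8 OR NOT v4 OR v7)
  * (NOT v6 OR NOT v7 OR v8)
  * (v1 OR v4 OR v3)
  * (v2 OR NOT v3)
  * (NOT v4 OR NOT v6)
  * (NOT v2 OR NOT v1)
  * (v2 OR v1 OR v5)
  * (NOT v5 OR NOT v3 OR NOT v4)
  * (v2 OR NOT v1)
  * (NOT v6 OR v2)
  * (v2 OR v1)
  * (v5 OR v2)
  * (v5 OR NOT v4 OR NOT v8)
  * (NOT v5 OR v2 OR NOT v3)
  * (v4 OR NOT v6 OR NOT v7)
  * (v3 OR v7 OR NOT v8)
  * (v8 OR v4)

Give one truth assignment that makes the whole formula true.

v1=False, v2=True, v3=False, v4=True, v5=True, v6=False, v7=True, v8=True

Pure literal: v6 appears only negated; assign v6 = False.
Branch on v1: take v1 = False.
  then v4 is forced to True.
  then v2 is forced to True.
For the remaining variables, v3 = False, v5 = True, v7 = True, v8 = True works.
Every clause has at least one true literal under this assignment.
Check each clause:
  1. (v1 OR v4) — v4 is true.
  2. (v2 OR v3) — v2 is true.
  3. (NOT v7 OR NOT v5 OR v4) — v4 is true.
  4. (NOT v6 OR NOT v8 OR NOT v5) — NOT v6 is true.
  5. (NOT v5 OR v4) — v4 is true.
  6. (v8 OR v7 OR NOT v4) — v8 is true.
  7. (NOT v7 OR v8 OR NOT v6) — v8 is true.
  8. (v3 OR v1 OR v4) — v4 is true.
  9. (NOT v3 OR v2) — v2 is true.
  10. (NOT v6 OR NOT v4) — NOT v6 is true.
  11. (NOT v2 OR NOT v1) — NOT v1 is true.
  12. (v2 OR v1 OR v5) — v2 is true.
  13. (NOT v3 OR NOT v4 OR NOT v5) — NOT v3 is true.
  14. (v2 OR NOT v1) — v2 is true.
  15. (NOT v6 OR v2) — NOT v6 is true.
  16. (v2 OR v1) — v2 is true.
  17. (v5 OR v2) — v2 is true.
  18. (NOT v4 OR NOT v8 OR v5) — v5 is true.
  19. (NOT v5 OR v2 OR NOT v3) — v2 is true.
  20. (NOT v7 OR v4 OR NOT v6) — NOT v6 is true.
  21. (v7 OR NOT v8 OR v3) — v7 is true.
  22. (v4 OR v8) — v8 is true.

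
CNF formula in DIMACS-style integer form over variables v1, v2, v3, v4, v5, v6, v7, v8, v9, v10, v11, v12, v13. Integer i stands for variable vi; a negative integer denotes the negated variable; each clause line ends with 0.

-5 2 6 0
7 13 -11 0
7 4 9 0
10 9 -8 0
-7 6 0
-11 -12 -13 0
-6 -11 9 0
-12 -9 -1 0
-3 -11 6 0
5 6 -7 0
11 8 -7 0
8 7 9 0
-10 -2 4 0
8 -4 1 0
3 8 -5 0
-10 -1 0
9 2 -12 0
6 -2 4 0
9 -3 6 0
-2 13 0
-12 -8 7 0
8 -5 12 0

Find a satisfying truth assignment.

v1=1, v2=0, v3=0, v4=1, v5=0, v6=1, v7=1, v8=1, v9=1, v10=0, v11=1, v12=0, v13=0

Check each clause:
  1. (v6 || !v5 || v2) — !v5 is true.
  2. (v13 || v7 || !v11) — v7 is true.
  3. (v4 || v7 || v9) — v9 is true.
  4. (!v8 || v9 || v10) — v9 is true.
  5. (v6 || !v7) — v6 is true.
  6. (!v12 || !v11 || !v13) — !v13 is true.
  7. (v9 || !v11 || !v6) — v9 is true.
  8. (!v9 || !v12 || !v1) — !v12 is true.
  9. (!v11 || !v3 || v6) — !v3 is true.
  10. (!v7 || v5 || v6) — v6 is true.
  11. (!v7 || v8 || v11) — v8 is true.
  12. (v8 || v7 || v9) — v8 is true.
  13. (!v2 || v4 || !v10) — v4 is true.
  14. (!v4 || v1 || v8) — v8 is true.
  15. (!v5 || v8 || v3) — v8 is true.
  16. (!v1 || !v10) — !v10 is true.
  17. (!v12 || v9 || v2) — v9 is true.
  18. (v6 || v4 || !v2) — v4 is true.
  19. (!v3 || v6 || v9) — v9 is true.
  20. (!v2 || v13) — !v2 is true.
  21. (!v8 || !v12 || v7) — !v12 is true.
  22. (!v5 || v8 || v12) — v8 is true.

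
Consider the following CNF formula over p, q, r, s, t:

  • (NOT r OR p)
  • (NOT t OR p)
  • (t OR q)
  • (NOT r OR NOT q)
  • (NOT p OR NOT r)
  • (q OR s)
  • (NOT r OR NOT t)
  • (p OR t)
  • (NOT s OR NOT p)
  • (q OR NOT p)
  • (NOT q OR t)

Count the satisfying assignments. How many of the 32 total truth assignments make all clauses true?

The models are:
  p=1 q=1 r=0 s=0 t=1
Count: 1.

1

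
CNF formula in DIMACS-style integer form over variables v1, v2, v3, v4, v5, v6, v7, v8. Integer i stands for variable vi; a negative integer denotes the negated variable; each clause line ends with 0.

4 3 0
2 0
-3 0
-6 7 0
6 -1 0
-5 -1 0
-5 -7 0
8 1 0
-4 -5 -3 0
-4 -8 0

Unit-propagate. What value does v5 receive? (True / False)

False

(v2) is a unit clause: v2 = True.
(~v3) stands alone — v3 = False.
In (v3 \/ v4), v3 is now false; v4 must hold, so v4 = True.
In (~v4 \/ ~v8), ~v4 is now false; ~v8 must hold, so v8 = False.
(v1 \/ v8): since v8 = False, the clause reduces to (v1). v1 = True.
(v6 \/ ~v1): since v1 = True, the clause reduces to (v6). v6 = True.
(v7 \/ ~v6): since v6 = True, the clause reduces to (v7). v7 = True.
(~v5 \/ ~v1): since v1 = True, the clause reduces to (~v5). v5 = False.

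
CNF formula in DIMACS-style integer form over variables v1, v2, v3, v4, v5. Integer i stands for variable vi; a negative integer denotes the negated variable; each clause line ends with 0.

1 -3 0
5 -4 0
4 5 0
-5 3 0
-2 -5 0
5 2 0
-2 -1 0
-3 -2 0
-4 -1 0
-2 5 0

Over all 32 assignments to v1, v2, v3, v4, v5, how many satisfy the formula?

1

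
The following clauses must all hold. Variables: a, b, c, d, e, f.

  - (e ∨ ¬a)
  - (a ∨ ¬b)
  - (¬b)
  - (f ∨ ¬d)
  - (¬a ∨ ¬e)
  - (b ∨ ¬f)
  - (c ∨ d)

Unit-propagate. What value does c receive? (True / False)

True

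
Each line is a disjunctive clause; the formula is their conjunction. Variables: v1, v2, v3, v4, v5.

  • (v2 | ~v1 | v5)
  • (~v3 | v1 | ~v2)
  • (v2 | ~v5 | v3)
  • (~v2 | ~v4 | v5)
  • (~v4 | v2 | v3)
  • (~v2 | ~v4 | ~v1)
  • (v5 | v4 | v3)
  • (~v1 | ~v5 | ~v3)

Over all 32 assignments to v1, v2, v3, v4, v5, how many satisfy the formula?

8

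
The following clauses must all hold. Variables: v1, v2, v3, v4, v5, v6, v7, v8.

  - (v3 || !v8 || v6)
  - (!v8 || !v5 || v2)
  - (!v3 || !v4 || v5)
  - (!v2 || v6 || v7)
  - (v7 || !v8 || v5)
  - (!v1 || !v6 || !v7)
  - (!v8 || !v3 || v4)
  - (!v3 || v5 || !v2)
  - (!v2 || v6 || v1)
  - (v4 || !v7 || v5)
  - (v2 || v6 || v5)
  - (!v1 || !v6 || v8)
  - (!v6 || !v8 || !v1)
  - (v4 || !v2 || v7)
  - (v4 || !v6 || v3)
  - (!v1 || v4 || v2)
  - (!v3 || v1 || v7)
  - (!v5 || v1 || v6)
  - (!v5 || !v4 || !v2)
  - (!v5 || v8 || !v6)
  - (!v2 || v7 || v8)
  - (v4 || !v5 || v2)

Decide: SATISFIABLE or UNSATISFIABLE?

SATISFIABLE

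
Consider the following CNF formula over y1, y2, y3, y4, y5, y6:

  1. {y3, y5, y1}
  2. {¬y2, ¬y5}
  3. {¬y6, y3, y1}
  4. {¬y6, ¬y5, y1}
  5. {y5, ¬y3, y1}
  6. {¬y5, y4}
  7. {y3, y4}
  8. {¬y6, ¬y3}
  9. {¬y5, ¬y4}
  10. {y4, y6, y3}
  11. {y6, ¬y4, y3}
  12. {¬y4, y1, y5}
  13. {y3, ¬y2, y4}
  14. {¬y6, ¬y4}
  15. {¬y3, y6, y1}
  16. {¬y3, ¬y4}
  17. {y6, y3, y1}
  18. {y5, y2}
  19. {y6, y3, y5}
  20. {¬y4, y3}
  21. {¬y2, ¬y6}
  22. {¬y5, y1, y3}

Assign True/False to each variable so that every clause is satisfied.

y1 occurs only positively in the remaining clauses — set y1 = True.
Set y2 = True and propagate.
  then y5 is forced to False.
  then y6 is forced to False.
  then y3 is forced to True.
  then y4 is forced to False.
Every clause has at least one true literal under this assignment.

y1 = 1  y2 = 1  y3 = 1  y4 = 0  y5 = 0  y6 = 0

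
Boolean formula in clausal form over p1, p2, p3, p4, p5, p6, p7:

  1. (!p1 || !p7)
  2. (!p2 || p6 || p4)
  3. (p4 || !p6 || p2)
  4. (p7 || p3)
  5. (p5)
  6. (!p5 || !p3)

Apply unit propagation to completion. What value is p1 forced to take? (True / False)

False

Unit clause (p5) sets p5 = True.
(!p5 || !p3): since p5 = True, the clause reduces to (!p3). p3 = False.
From (p7 || p3) and p3 = False: p7 = True.
From (!p1 || !p7) and p7 = True: p1 = False.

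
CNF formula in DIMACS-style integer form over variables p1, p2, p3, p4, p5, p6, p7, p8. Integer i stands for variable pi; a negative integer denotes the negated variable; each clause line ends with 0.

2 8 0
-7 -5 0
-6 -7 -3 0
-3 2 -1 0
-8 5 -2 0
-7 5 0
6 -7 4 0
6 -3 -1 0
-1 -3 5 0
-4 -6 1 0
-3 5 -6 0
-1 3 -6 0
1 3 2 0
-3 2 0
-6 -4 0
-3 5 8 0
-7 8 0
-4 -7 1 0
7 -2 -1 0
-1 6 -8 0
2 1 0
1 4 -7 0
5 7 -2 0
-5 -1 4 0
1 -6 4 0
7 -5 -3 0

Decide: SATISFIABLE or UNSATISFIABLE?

SATISFIABLE

Set p1 = False and propagate.
  then p2 is forced to True.
The remaining clauses are satisfied by p3 = False, p4 = True, p5 = True, p6 = False, p7 = False, p8 = True.
So p1=F, p2=T, p3=F, p4=T, p5=T, p6=F, p7=F, p8=T is a satisfying assignment.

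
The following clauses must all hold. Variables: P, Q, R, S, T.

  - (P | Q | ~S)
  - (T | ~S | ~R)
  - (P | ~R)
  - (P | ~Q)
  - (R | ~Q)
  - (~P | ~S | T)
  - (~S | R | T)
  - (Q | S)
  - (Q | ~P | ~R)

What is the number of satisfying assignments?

4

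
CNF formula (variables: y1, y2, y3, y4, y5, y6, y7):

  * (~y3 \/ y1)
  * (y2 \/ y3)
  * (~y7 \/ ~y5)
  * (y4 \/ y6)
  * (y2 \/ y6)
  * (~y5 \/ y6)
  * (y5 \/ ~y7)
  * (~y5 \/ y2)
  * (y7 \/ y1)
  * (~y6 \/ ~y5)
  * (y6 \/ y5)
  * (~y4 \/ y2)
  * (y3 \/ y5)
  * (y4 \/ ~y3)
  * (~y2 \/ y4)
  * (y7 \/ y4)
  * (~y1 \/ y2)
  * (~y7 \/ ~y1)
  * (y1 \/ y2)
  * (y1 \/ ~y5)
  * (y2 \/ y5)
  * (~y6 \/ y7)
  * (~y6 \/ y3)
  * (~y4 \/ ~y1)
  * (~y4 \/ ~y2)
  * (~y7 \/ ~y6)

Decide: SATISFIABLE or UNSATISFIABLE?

UNSATISFIABLE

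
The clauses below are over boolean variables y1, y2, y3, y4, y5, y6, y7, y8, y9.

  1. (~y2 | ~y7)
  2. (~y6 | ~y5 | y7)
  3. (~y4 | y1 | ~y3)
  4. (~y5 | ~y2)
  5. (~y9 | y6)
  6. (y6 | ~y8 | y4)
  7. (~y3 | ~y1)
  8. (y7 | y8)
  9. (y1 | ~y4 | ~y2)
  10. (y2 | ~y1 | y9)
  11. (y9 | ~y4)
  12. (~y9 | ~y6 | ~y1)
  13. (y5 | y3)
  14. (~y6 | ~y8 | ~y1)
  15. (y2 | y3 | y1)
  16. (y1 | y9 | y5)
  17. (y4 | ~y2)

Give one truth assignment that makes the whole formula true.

y1=0, y2=0, y3=1, y4=0, y5=1, y6=0, y7=1, y8=0, y9=0

Set y1 = False and propagate.
Try y2 = False.
  then y3 is forced to True.
  then y4 is forced to False.
Set y5 = True and propagate.
The remaining clauses are satisfied by y6 = False, y7 = True, y8 = False, y9 = False.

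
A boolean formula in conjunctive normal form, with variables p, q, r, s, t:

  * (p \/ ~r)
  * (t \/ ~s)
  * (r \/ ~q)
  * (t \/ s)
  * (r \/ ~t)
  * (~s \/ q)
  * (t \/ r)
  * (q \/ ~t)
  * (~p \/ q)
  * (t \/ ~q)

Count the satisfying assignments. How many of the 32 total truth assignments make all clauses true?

2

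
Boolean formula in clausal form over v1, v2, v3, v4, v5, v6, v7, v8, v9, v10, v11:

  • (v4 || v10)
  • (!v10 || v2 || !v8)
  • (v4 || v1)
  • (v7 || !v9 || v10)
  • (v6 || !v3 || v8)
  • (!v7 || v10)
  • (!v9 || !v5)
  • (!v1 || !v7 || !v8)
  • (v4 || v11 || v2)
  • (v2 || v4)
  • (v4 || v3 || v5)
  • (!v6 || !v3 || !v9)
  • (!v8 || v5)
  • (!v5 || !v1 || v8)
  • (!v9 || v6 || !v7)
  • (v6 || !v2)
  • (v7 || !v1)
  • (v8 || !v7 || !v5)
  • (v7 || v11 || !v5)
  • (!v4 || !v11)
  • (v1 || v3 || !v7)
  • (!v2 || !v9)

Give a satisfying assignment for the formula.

v1 = False, v2 = True, v3 = False, v4 = True, v5 = False, v6 = True, v7 = False, v8 = False, v9 = False, v10 = True, v11 = False

v9 occurs only negated in the remaining clauses — set v9 = False.
Branch on v1: take v1 = False.
  then v4 is forced to True.
  then v11 is forced to False.
For the remaining variables, v2 = True, v3 = False, v5 = False, v6 = True, v7 = False, v8 = False, v10 = True works.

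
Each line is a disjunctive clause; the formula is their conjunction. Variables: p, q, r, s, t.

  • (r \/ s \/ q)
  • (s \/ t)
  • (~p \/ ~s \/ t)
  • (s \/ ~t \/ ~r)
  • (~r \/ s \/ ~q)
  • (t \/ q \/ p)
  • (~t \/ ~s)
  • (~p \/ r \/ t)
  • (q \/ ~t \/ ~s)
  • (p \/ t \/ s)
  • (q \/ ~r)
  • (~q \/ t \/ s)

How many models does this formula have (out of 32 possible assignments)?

4

Satisfying assignments:
  p=F q=T r=F s=F t=T
  p=F q=T r=F s=T t=F
  p=F q=T r=T s=T t=F
  p=T q=T r=F s=F t=T
That's 4 in total.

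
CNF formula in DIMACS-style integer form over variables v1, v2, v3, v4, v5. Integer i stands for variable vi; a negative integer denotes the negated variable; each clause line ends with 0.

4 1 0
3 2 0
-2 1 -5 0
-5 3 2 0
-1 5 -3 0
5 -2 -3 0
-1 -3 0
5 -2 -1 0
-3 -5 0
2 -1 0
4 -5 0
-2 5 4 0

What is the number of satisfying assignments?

3

The models are:
  v1=F v2=F v3=T v4=T v5=F
  v1=F v2=T v3=F v4=T v5=F
  v1=T v2=T v3=F v4=T v5=T
Count: 3.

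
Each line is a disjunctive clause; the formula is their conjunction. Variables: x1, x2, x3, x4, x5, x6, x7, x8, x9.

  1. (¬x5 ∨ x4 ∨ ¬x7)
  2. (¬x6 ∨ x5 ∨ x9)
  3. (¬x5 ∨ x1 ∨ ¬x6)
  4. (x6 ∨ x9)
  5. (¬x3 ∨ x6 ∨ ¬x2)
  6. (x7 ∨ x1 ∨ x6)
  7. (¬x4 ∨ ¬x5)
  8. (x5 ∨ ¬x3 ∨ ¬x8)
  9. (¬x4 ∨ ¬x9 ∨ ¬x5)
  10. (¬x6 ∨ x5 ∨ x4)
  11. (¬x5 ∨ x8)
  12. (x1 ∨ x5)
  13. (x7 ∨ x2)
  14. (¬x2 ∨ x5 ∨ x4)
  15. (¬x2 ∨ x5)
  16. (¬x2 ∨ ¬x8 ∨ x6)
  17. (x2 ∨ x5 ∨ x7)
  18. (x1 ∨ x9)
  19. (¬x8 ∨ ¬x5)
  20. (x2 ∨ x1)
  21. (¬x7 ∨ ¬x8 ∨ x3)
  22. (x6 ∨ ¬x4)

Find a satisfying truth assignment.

x1=True, x2=False, x3=False, x4=True, x5=False, x6=True, x7=True, x8=False, x9=True

x1 occurs only positively in the remaining clauses — set x1 = True.
Set x2 = False and propagate.
  then x7 is forced to True.
The remaining clauses are satisfied by x3 = False, x4 = True, x5 = False, x6 = True, x8 = False, x9 = True.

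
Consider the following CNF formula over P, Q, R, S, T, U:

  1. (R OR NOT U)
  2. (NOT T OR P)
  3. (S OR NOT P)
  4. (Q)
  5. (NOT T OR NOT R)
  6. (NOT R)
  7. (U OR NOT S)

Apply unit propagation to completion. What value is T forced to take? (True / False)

False

(Q) stands alone — Q = True.
(NOT R) stands alone — R = False.
In (R OR NOT U), R is now false; NOT U must hold, so U = False.
In (U OR NOT S), U is now false; NOT S must hold, so S = False.
In (NOT P OR S), S is now false; NOT P must hold, so P = False.
(P OR NOT T): since P = False, the clause reduces to (NOT T). T = False.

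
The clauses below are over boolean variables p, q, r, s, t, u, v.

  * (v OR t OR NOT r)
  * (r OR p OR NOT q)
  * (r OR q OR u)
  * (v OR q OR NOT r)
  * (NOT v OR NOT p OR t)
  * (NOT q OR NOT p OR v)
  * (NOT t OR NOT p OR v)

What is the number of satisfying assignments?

Case analysis on v and p:
  v=1, p=1: s free; 7 ways for (q,r,t,u) × 2^1 = 14.
  v=1, p=0: s, t free; 5 ways for (q,r,u) × 2^2 = 20.
  v=0, p=1: remaining (q,r,s,t,u) ∈ {(0,0,0,0,1); (0,0,1,0,1)} — 2.
  v=0, p=0: s free; 4 ways for (q,r,t,u) × 2^1 = 8.
Total: 14 + 20 + 2 + 8 = 44.

44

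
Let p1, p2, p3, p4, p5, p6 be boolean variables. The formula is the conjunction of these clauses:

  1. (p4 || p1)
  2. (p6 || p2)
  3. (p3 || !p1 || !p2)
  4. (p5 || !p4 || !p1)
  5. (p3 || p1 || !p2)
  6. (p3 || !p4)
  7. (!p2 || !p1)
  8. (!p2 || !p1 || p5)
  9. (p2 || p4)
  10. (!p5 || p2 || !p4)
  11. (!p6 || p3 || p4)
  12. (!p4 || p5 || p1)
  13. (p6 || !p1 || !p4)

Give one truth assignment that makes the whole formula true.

Pure literal: p3 appears only positively; assign p3 = True.
Try p1 = False.
  then p4 is forced to True.
  then p5 is forced to True.
  then p2 is forced to True.
p6 is now unconstrained; take p6 = True.
Every clause has at least one true literal under this assignment.
Check each clause:
  1. (p4 || p1) — p4 is true.
  2. (p6 || p2) — p2 is true.
  3. (!p2 || !p1 || p3) — p3 is true.
  4. (!p4 || p5 || !p1) — p5 is true.
  5. (p1 || !p2 || p3) — p3 is true.
  6. (!p4 || p3) — p3 is true.
  7. (!p1 || !p2) — !p1 is true.
  8. (!p2 || !p1 || p5) — p5 is true.
  9. (p2 || p4) — p2 is true.
  10. (!p4 || p2 || !p5) — p2 is true.
  11. (p3 || p4 || !p6) — p3 is true.
  12. (p5 || p1 || !p4) — p5 is true.
  13. (p6 || !p4 || !p1) — p6 is true.

p1=False, p2=True, p3=True, p4=True, p5=True, p6=True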